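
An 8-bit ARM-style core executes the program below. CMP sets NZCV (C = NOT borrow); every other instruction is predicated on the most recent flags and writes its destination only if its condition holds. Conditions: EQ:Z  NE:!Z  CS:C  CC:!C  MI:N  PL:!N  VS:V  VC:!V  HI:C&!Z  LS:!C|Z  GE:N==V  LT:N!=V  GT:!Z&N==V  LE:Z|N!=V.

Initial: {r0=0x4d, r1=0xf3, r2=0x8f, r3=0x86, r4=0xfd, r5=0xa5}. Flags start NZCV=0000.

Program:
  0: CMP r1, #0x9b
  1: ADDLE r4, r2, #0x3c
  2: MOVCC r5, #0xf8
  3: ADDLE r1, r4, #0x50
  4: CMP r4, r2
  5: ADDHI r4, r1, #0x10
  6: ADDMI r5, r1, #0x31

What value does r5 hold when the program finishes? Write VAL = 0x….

0: ✓ CMP  NZCV=0010
1: · ADDLE
2: · MOVCC
3: · ADDLE
4: ✓ CMP  NZCV=0010
5: ✓ ADDHI  r4←0x03
6: · ADDMI

VAL = 0xa5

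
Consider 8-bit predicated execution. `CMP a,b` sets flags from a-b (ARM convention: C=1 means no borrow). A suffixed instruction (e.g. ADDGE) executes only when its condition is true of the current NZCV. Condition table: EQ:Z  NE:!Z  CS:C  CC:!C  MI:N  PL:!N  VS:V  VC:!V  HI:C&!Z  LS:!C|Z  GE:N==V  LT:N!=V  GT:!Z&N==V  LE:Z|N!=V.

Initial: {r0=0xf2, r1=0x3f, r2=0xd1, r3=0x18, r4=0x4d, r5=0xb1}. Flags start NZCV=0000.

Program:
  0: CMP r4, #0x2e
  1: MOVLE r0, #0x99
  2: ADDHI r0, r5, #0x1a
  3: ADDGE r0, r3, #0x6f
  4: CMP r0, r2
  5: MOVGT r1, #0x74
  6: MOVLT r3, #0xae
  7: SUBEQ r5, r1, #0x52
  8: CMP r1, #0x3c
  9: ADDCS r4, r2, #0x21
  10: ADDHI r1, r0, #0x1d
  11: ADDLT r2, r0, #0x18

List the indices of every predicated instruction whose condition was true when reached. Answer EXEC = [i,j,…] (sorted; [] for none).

EXEC = [2,3,6,9,10]

[0] flags=0010 → (cmp)
[1] flags=0010 LE?F → skip
[2] flags=0010 HI?T → r0=0xcb
[3] flags=0010 GE?T → r0=0x87
[4] flags=1000 → (cmp)
[5] flags=1000 GT?F → skip
[6] flags=1000 LT?T → r3=0xae
[7] flags=1000 EQ?F → skip
[8] flags=0010 → (cmp)
[9] flags=0010 CS?T → r4=0xf2
[10] flags=0010 HI?T → r1=0xa4
[11] flags=0010 LT?F → skip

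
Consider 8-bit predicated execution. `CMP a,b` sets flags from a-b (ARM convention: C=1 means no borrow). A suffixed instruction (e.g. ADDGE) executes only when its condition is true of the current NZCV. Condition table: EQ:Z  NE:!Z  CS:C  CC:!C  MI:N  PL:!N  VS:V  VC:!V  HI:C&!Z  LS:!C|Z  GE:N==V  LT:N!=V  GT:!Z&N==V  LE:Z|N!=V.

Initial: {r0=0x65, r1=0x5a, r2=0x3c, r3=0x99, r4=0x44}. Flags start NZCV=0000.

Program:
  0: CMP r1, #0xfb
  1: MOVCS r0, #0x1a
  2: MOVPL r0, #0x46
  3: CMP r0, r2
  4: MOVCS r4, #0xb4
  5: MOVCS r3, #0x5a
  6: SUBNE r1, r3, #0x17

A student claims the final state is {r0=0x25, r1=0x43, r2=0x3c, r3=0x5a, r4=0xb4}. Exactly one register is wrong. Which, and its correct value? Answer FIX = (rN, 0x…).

FIX = (r0, 0x46)

[0] flags=0000 → (cmp)
[1] flags=0000 CS?F → skip
[2] flags=0000 PL?T → r0=0x46
[3] flags=0010 → (cmp)
[4] flags=0010 CS?T → r4=0xb4
[5] flags=0010 CS?T → r3=0x5a
[6] flags=0010 NE?T → r1=0x43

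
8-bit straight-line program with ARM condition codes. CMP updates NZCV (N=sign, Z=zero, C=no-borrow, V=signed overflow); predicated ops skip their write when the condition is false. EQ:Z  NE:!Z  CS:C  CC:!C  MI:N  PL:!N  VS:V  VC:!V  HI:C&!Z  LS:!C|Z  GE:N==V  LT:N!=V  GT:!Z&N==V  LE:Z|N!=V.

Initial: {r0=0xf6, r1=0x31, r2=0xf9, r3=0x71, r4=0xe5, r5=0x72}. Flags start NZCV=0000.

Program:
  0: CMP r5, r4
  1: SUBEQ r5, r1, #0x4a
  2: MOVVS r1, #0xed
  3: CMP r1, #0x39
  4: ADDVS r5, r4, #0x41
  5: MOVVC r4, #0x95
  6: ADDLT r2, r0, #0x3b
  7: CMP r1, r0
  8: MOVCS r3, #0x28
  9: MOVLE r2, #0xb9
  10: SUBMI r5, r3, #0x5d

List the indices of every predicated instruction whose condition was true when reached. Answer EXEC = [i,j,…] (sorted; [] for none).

[0] flags=1001 → (cmp)
[1] flags=1001 EQ?F → skip
[2] flags=1001 VS?T → r1=0xed
[3] flags=1010 → (cmp)
[4] flags=1010 VS?F → skip
[5] flags=1010 VC?T → r4=0x95
[6] flags=1010 LT?T → r2=0x31
[7] flags=1000 → (cmp)
[8] flags=1000 CS?F → skip
[9] flags=1000 LE?T → r2=0xb9
[10] flags=1000 MI?T → r5=0x14

EXEC = [2,5,6,9,10]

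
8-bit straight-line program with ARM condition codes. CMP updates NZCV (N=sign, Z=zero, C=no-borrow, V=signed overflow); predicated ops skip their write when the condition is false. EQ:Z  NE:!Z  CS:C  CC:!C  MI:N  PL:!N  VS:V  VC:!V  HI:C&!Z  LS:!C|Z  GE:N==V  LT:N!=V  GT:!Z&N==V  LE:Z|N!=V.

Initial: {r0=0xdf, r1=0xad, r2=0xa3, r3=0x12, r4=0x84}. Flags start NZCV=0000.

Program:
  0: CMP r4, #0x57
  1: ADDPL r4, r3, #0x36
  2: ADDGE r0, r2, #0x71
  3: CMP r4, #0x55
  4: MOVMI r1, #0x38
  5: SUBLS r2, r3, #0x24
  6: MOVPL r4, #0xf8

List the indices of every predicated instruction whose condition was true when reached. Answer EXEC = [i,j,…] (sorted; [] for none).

[0] flags=0011 → (cmp)
[1] flags=0011 PL?T → r4=0x48
[2] flags=0011 GE?F → skip
[3] flags=1000 → (cmp)
[4] flags=1000 MI?T → r1=0x38
[5] flags=1000 LS?T → r2=0xee
[6] flags=1000 PL?F → skip

EXEC = [1,4,5]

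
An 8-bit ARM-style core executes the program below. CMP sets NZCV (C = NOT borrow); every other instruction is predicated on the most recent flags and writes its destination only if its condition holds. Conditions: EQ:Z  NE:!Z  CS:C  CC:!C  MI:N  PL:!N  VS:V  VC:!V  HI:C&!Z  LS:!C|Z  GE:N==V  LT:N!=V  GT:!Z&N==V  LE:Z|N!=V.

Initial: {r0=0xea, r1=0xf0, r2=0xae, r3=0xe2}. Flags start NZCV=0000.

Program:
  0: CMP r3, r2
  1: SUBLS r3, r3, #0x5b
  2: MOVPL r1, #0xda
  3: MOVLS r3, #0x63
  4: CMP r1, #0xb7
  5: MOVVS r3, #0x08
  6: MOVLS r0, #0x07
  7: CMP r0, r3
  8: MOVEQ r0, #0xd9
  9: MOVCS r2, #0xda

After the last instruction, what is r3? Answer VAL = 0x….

VAL = 0xe2

0: ✓ CMP  NZCV=0010
1: · SUBLS
2: ✓ MOVPL  r1←0xda
3: · MOVLS
4: ✓ CMP  NZCV=0010
5: · MOVVS
6: · MOVLS
7: ✓ CMP  NZCV=0010
8: · MOVEQ
9: ✓ MOVCS  r2←0xda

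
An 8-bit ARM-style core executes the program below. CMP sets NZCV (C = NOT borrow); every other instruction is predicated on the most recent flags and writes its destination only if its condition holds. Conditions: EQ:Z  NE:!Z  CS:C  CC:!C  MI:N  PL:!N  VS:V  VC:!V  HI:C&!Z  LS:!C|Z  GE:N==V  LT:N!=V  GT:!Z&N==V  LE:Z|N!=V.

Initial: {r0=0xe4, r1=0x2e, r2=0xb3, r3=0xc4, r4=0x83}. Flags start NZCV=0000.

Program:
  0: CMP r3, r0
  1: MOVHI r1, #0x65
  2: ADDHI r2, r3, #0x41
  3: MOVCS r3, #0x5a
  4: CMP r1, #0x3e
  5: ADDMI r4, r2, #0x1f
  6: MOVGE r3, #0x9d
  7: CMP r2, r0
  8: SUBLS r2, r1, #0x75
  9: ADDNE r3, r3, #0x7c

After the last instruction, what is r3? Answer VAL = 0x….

[0] flags=1000 → (cmp)
[1] flags=1000 HI?F → skip
[2] flags=1000 HI?F → skip
[3] flags=1000 CS?F → skip
[4] flags=1000 → (cmp)
[5] flags=1000 MI?T → r4=0xd2
[6] flags=1000 GE?F → skip
[7] flags=1000 → (cmp)
[8] flags=1000 LS?T → r2=0xb9
[9] flags=1000 NE?T → r3=0x40

VAL = 0x40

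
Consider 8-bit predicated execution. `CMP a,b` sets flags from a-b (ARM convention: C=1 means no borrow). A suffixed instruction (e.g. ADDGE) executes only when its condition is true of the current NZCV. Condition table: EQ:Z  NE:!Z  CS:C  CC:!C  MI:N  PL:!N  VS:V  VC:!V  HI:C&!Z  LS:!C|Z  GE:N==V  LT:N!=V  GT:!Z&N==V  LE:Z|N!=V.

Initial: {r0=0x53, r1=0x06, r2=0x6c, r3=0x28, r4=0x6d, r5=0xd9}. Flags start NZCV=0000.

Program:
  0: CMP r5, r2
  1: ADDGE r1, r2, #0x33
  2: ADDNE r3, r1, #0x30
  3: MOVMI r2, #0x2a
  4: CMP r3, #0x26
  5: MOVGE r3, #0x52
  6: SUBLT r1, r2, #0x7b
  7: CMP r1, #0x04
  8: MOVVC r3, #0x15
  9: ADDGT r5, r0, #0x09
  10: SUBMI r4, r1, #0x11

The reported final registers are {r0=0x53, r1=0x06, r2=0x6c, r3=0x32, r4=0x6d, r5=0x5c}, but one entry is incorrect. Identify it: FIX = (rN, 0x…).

[0] flags=0011 → (cmp)
[1] flags=0011 GE?F → skip
[2] flags=0011 NE?T → r3=0x36
[3] flags=0011 MI?F → skip
[4] flags=0010 → (cmp)
[5] flags=0010 GE?T → r3=0x52
[6] flags=0010 LT?F → skip
[7] flags=0010 → (cmp)
[8] flags=0010 VC?T → r3=0x15
[9] flags=0010 GT?T → r5=0x5c
[10] flags=0010 MI?F → skip

FIX = (r3, 0x15)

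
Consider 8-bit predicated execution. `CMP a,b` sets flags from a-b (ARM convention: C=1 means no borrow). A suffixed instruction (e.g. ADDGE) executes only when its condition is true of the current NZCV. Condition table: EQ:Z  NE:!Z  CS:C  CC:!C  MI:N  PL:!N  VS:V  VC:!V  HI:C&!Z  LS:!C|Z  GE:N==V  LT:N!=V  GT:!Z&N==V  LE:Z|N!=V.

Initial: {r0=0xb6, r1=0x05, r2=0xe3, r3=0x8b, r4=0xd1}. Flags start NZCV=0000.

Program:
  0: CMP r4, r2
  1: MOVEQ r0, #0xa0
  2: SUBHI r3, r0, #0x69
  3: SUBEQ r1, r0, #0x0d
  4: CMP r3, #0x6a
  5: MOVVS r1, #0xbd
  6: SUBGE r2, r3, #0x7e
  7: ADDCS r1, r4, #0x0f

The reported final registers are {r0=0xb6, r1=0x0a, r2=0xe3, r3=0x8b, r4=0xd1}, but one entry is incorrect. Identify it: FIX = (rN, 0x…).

FIX = (r1, 0xe0)

0: ✓ CMP  NZCV=1000
1: · MOVEQ
2: · SUBHI
3: · SUBEQ
4: ✓ CMP  NZCV=0011
5: ✓ MOVVS  r1←0xbd
6: · SUBGE
7: ✓ ADDCS  r1←0xe0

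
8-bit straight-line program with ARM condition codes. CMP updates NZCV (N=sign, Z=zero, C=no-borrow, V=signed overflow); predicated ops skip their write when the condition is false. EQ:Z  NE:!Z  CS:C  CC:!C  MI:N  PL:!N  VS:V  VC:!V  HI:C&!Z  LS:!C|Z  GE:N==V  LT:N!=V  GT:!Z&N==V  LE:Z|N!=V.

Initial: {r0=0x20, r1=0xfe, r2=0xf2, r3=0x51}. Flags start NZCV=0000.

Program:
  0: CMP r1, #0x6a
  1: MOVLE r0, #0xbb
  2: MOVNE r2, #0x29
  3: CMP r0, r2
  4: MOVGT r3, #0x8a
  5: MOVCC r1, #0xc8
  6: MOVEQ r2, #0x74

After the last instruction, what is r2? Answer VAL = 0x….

VAL = 0x29

0: ✓ CMP  NZCV=1010
1: ✓ MOVLE  r0←0xbb
2: ✓ MOVNE  r2←0x29
3: ✓ CMP  NZCV=1010
4: · MOVGT
5: · MOVCC
6: · MOVEQ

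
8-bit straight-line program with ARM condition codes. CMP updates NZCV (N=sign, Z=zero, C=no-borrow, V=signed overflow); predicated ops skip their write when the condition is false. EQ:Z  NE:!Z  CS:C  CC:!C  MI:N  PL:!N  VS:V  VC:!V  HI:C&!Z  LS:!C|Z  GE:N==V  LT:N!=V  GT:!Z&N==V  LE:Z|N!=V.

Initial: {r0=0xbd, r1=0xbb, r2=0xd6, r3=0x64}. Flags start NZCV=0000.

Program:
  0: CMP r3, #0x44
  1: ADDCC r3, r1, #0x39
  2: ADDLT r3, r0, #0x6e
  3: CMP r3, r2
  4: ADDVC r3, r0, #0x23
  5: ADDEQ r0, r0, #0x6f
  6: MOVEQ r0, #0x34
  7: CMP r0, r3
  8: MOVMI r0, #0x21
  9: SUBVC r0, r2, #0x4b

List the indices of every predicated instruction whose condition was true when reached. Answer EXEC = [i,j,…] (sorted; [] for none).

0: ✓ CMP  NZCV=0010
1: · ADDCC
2: · ADDLT
3: ✓ CMP  NZCV=1001
4: · ADDVC
5: · ADDEQ
6: · MOVEQ
7: ✓ CMP  NZCV=0011
8: · MOVMI
9: · SUBVC

EXEC = []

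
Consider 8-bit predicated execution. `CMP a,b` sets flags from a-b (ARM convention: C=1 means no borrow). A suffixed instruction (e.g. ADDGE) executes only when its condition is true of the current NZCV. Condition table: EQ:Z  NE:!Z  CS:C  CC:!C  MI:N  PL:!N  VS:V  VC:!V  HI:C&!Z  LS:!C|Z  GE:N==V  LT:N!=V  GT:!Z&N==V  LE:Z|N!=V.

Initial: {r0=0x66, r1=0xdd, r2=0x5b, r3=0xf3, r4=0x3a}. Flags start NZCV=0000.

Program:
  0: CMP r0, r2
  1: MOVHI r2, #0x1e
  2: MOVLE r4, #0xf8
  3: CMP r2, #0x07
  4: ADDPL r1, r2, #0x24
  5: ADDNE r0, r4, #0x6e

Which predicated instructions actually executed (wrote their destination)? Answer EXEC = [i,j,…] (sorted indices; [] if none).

[0] flags=0010 → (cmp)
[1] flags=0010 HI?T → r2=0x1e
[2] flags=0010 LE?F → skip
[3] flags=0010 → (cmp)
[4] flags=0010 PL?T → r1=0x42
[5] flags=0010 NE?T → r0=0xa8

EXEC = [1,4,5]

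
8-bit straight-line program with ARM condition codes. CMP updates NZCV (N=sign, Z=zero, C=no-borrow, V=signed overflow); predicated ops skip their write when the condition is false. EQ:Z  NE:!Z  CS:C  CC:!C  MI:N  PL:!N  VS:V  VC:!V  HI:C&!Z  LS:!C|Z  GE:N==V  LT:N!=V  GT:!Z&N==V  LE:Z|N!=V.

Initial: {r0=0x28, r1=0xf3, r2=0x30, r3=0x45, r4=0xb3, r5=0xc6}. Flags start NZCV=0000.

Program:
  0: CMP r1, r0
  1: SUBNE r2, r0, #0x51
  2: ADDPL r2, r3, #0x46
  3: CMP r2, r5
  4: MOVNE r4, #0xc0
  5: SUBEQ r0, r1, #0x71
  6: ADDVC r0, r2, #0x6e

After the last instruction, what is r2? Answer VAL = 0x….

[0] flags=1010 → (cmp)
[1] flags=1010 NE?T → r2=0xd7
[2] flags=1010 PL?F → skip
[3] flags=0010 → (cmp)
[4] flags=0010 NE?T → r4=0xc0
[5] flags=0010 EQ?F → skip
[6] flags=0010 VC?T → r0=0x45

VAL = 0xd7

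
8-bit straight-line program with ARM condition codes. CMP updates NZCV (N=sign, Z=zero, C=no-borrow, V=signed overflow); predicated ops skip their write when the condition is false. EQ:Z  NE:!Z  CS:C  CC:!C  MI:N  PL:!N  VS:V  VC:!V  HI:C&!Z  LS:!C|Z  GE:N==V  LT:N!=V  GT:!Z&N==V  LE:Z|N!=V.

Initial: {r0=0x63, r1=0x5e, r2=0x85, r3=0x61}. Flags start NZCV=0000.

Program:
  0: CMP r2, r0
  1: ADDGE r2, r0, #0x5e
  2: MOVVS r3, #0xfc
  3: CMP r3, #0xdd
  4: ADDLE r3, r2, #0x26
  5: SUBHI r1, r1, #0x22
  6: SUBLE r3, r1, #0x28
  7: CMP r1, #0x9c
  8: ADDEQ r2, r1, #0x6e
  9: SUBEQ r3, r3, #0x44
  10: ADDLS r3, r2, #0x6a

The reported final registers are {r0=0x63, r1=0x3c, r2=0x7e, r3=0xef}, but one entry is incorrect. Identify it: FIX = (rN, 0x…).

FIX = (r2, 0x85)

[0] flags=0011 → (cmp)
[1] flags=0011 GE?F → skip
[2] flags=0011 VS?T → r3=0xfc
[3] flags=0010 → (cmp)
[4] flags=0010 LE?F → skip
[5] flags=0010 HI?T → r1=0x3c
[6] flags=0010 LE?F → skip
[7] flags=1001 → (cmp)
[8] flags=1001 EQ?F → skip
[9] flags=1001 EQ?F → skip
[10] flags=1001 LS?T → r3=0xef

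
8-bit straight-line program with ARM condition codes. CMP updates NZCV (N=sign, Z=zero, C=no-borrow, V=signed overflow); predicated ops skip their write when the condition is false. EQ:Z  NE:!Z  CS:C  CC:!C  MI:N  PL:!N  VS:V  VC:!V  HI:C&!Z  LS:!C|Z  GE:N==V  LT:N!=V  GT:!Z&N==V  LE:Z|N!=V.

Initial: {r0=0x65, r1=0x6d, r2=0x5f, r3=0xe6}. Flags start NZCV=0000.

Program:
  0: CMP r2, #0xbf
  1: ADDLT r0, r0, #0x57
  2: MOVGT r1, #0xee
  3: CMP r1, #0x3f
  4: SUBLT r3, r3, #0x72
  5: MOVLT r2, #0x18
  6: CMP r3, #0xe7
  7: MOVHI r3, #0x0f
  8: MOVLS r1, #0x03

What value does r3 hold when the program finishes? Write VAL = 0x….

[0] flags=1001 → (cmp)
[1] flags=1001 LT?F → skip
[2] flags=1001 GT?T → r1=0xee
[3] flags=1010 → (cmp)
[4] flags=1010 LT?T → r3=0x74
[5] flags=1010 LT?T → r2=0x18
[6] flags=1001 → (cmp)
[7] flags=1001 HI?F → skip
[8] flags=1001 LS?T → r1=0x03

VAL = 0x74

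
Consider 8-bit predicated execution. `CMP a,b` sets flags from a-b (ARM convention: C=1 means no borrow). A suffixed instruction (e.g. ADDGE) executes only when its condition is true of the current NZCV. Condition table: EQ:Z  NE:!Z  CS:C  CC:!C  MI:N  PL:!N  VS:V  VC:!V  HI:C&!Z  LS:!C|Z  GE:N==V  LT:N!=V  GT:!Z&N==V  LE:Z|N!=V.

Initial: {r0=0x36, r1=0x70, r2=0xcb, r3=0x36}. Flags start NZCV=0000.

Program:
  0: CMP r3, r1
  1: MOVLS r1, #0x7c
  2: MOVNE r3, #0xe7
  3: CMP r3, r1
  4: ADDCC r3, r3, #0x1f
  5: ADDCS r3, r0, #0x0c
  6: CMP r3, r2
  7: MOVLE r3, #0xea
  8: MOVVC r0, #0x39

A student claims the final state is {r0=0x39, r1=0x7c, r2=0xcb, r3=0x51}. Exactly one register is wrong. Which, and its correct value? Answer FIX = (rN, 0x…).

FIX = (r3, 0x42)

[0] flags=1000 → (cmp)
[1] flags=1000 LS?T → r1=0x7c
[2] flags=1000 NE?T → r3=0xe7
[3] flags=0011 → (cmp)
[4] flags=0011 CC?F → skip
[5] flags=0011 CS?T → r3=0x42
[6] flags=0000 → (cmp)
[7] flags=0000 LE?F → skip
[8] flags=0000 VC?T → r0=0x39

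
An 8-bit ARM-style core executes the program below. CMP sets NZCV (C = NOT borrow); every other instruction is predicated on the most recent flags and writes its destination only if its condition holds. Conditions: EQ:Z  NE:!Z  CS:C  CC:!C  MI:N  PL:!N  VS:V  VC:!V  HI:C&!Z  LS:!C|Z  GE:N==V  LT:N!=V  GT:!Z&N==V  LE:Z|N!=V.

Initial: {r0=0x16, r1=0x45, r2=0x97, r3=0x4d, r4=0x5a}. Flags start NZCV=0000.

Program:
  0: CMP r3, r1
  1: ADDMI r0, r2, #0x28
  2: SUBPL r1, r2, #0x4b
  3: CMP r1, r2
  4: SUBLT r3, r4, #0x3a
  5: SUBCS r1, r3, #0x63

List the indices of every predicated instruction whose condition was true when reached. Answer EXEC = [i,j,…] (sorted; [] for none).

0: ✓ CMP  NZCV=0010
1: · ADDMI
2: ✓ SUBPL  r1←0x4c
3: ✓ CMP  NZCV=1001
4: · SUBLT
5: · SUBCS

EXEC = [2]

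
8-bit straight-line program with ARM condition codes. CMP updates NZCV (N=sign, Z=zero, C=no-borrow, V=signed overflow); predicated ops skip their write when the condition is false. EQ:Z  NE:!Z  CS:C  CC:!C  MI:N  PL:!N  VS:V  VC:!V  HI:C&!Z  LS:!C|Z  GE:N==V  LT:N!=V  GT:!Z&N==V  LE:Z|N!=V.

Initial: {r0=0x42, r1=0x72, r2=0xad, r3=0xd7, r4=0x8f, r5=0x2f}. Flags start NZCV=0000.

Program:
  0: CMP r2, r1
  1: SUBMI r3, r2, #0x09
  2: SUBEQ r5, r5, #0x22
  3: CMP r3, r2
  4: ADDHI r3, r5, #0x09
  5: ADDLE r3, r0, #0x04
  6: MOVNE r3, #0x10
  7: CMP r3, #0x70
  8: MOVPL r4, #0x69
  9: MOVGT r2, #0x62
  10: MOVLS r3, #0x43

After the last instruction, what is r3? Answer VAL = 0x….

0: ✓ CMP  NZCV=0011
1: · SUBMI
2: · SUBEQ
3: ✓ CMP  NZCV=0010
4: ✓ ADDHI  r3←0x38
5: · ADDLE
6: ✓ MOVNE  r3←0x10
7: ✓ CMP  NZCV=1000
8: · MOVPL
9: · MOVGT
10: ✓ MOVLS  r3←0x43

VAL = 0x43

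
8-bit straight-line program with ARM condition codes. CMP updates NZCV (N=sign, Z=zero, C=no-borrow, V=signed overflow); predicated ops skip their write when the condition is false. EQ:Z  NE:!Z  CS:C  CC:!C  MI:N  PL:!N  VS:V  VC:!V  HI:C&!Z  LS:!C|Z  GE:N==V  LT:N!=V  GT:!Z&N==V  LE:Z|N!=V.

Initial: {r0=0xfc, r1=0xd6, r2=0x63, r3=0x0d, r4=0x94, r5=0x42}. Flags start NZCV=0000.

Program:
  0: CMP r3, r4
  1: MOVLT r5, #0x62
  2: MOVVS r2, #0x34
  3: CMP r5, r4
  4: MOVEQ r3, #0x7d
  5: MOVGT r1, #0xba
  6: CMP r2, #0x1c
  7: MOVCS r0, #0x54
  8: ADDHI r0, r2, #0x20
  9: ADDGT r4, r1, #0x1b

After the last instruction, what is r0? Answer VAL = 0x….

VAL = 0x83

[0] flags=0000 → (cmp)
[1] flags=0000 LT?F → skip
[2] flags=0000 VS?F → skip
[3] flags=1001 → (cmp)
[4] flags=1001 EQ?F → skip
[5] flags=1001 GT?T → r1=0xba
[6] flags=0010 → (cmp)
[7] flags=0010 CS?T → r0=0x54
[8] flags=0010 HI?T → r0=0x83
[9] flags=0010 GT?T → r4=0xd5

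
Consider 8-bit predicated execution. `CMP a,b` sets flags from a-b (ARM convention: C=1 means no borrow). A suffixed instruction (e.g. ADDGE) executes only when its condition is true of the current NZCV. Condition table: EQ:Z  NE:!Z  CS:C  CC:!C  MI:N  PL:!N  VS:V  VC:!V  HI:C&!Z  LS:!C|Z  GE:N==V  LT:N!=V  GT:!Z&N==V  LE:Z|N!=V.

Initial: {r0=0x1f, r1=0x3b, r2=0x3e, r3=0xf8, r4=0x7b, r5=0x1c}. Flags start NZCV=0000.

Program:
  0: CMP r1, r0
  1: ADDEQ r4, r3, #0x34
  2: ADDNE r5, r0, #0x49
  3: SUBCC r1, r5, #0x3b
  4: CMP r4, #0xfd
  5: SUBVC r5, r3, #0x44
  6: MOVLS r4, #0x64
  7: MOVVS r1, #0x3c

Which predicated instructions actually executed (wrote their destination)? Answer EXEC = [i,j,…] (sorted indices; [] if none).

EXEC = [2,5,6]

0: ✓ CMP  NZCV=0010
1: · ADDEQ
2: ✓ ADDNE  r5←0x68
3: · SUBCC
4: ✓ CMP  NZCV=0000
5: ✓ SUBVC  r5←0xb4
6: ✓ MOVLS  r4←0x64
7: · MOVVS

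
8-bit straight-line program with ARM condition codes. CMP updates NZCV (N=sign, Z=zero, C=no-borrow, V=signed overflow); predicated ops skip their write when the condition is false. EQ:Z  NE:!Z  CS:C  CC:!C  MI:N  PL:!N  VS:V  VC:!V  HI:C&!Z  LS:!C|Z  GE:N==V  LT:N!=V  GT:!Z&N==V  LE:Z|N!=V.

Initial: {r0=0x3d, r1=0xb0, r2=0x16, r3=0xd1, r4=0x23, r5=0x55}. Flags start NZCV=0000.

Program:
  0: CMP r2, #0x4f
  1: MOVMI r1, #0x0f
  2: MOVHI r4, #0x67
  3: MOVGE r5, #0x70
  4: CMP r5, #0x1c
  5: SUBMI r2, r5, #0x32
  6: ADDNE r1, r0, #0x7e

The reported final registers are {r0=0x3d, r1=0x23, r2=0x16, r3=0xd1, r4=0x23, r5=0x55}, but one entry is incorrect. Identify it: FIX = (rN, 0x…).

FIX = (r1, 0xbb)

[0] flags=1000 → (cmp)
[1] flags=1000 MI?T → r1=0x0f
[2] flags=1000 HI?F → skip
[3] flags=1000 GE?F → skip
[4] flags=0010 → (cmp)
[5] flags=0010 MI?F → skip
[6] flags=0010 NE?T → r1=0xbb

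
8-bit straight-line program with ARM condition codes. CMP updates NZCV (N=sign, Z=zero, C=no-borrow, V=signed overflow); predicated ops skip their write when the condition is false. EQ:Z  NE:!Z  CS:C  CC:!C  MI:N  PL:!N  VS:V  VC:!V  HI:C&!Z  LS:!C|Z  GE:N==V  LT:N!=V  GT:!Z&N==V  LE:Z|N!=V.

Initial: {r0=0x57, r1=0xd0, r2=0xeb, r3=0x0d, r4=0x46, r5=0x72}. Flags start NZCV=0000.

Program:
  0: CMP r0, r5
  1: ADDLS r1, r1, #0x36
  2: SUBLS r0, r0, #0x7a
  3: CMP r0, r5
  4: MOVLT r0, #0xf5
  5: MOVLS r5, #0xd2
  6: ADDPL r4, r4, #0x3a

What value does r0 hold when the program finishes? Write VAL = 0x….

VAL = 0xf5

[0] flags=1000 → (cmp)
[1] flags=1000 LS?T → r1=0x06
[2] flags=1000 LS?T → r0=0xdd
[3] flags=0011 → (cmp)
[4] flags=0011 LT?T → r0=0xf5
[5] flags=0011 LS?F → skip
[6] flags=0011 PL?T → r4=0x80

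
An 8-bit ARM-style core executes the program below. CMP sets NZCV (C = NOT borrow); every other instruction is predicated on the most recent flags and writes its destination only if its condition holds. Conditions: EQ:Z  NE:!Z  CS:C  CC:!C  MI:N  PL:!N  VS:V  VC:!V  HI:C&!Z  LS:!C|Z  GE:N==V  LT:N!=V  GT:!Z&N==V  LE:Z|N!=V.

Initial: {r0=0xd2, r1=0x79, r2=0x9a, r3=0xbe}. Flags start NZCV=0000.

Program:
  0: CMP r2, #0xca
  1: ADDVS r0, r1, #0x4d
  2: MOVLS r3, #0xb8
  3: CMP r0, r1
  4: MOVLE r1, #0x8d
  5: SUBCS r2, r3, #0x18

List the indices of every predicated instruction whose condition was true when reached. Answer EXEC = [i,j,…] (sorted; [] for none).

EXEC = [2,4,5]

[0] flags=1000 → (cmp)
[1] flags=1000 VS?F → skip
[2] flags=1000 LS?T → r3=0xb8
[3] flags=0011 → (cmp)
[4] flags=0011 LE?T → r1=0x8d
[5] flags=0011 CS?T → r2=0xa0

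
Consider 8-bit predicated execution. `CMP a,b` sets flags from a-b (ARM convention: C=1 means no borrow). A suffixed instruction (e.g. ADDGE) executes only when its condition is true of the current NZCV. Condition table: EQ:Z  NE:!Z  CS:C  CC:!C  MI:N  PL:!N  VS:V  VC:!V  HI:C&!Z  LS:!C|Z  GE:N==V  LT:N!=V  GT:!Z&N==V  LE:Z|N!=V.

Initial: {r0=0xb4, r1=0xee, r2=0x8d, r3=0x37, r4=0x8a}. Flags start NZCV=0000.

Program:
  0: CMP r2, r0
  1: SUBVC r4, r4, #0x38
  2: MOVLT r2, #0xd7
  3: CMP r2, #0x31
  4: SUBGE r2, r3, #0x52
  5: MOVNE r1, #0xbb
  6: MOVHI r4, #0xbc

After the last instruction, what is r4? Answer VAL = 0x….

VAL = 0xbc

[0] flags=1000 → (cmp)
[1] flags=1000 VC?T → r4=0x52
[2] flags=1000 LT?T → r2=0xd7
[3] flags=1010 → (cmp)
[4] flags=1010 GE?F → skip
[5] flags=1010 NE?T → r1=0xbb
[6] flags=1010 HI?T → r4=0xbc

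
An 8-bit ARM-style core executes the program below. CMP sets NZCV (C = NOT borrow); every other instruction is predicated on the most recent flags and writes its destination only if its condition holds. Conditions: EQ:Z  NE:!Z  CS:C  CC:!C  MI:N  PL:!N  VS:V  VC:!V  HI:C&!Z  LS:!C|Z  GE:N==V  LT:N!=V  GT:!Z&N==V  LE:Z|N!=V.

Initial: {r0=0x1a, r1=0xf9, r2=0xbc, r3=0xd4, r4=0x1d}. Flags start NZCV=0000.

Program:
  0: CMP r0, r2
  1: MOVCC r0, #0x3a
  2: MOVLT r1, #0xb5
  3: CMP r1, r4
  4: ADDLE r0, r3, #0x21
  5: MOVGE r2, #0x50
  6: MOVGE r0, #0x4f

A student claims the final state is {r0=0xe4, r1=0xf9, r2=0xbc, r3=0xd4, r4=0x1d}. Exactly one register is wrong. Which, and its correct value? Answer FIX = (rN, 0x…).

[0] flags=0000 → (cmp)
[1] flags=0000 CC?T → r0=0x3a
[2] flags=0000 LT?F → skip
[3] flags=1010 → (cmp)
[4] flags=1010 LE?T → r0=0xf5
[5] flags=1010 GE?F → skip
[6] flags=1010 GE?F → skip

FIX = (r0, 0xf5)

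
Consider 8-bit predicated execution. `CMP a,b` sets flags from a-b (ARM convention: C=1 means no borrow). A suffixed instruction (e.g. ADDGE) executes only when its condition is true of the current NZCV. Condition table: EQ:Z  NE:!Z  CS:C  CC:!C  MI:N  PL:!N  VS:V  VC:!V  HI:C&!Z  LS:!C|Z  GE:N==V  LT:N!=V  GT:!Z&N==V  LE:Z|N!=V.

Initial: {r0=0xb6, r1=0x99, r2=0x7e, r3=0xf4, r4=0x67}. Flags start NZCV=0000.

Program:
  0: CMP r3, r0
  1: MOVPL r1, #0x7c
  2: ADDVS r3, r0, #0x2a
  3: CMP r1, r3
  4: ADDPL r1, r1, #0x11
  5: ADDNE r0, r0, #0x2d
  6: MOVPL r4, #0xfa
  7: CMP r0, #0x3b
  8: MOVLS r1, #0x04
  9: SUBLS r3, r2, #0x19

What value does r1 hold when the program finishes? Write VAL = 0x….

VAL = 0x7c

0: ✓ CMP  NZCV=0010
1: ✓ MOVPL  r1←0x7c
2: · ADDVS
3: ✓ CMP  NZCV=1001
4: · ADDPL
5: ✓ ADDNE  r0←0xe3
6: · MOVPL
7: ✓ CMP  NZCV=1010
8: · MOVLS
9: · SUBLS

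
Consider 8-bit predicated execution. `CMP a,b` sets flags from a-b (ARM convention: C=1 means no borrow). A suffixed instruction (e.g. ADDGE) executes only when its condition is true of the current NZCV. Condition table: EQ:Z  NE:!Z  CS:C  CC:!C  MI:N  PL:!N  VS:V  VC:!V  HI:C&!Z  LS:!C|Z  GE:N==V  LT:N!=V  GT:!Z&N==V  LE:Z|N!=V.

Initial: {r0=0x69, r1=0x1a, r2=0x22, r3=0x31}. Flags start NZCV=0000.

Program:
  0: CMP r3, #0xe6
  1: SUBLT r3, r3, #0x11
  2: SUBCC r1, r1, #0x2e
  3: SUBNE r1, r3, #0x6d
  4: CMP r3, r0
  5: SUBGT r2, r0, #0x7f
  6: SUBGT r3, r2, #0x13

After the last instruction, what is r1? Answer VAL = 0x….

VAL = 0xc4

0: ✓ CMP  NZCV=0000
1: · SUBLT
2: ✓ SUBCC  r1←0xec
3: ✓ SUBNE  r1←0xc4
4: ✓ CMP  NZCV=1000
5: · SUBGT
6: · SUBGT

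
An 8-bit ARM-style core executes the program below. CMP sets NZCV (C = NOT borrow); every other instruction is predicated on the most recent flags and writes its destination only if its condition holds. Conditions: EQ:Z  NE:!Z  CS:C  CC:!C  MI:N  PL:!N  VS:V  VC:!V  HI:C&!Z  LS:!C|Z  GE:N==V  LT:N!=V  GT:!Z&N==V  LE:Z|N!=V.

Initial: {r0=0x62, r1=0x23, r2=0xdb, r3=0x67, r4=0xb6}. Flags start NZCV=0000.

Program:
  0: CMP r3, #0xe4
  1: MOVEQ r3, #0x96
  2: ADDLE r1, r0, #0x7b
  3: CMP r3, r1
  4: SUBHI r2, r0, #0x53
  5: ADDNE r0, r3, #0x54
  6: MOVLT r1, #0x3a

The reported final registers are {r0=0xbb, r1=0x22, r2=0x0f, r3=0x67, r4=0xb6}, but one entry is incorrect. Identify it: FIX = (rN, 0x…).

0: ✓ CMP  NZCV=1001
1: · MOVEQ
2: · ADDLE
3: ✓ CMP  NZCV=0010
4: ✓ SUBHI  r2←0x0f
5: ✓ ADDNE  r0←0xbb
6: · MOVLT

FIX = (r1, 0x23)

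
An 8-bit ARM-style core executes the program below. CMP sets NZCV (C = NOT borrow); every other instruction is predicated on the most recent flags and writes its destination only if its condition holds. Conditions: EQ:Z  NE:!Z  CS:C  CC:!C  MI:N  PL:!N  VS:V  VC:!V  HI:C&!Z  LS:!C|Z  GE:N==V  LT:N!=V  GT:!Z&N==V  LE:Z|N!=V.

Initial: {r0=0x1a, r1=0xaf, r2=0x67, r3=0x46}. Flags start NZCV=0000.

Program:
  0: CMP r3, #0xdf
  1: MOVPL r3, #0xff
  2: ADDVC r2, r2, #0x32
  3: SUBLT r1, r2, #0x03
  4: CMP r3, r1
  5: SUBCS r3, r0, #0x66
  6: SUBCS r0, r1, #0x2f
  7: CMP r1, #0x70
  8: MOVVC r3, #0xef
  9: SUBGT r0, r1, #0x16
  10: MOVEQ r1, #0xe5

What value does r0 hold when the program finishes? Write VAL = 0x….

VAL = 0x80

0: ✓ CMP  NZCV=0000
1: ✓ MOVPL  r3←0xff
2: ✓ ADDVC  r2←0x99
3: · SUBLT
4: ✓ CMP  NZCV=0010
5: ✓ SUBCS  r3←0xb4
6: ✓ SUBCS  r0←0x80
7: ✓ CMP  NZCV=0011
8: · MOVVC
9: · SUBGT
10: · MOVEQ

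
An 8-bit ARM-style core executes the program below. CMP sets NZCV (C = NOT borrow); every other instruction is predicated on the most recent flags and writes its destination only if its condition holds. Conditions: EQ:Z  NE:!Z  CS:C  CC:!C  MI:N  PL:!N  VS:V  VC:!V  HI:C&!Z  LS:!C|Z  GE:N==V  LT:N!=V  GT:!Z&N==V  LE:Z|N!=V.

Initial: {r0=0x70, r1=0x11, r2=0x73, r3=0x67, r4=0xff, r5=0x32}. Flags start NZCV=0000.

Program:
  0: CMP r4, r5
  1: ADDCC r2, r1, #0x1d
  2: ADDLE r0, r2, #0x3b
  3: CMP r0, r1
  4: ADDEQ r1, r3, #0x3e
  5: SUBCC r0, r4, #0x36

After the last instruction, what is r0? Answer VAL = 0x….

VAL = 0xae

[0] flags=1010 → (cmp)
[1] flags=1010 CC?F → skip
[2] flags=1010 LE?T → r0=0xae
[3] flags=1010 → (cmp)
[4] flags=1010 EQ?F → skip
[5] flags=1010 CC?F → skip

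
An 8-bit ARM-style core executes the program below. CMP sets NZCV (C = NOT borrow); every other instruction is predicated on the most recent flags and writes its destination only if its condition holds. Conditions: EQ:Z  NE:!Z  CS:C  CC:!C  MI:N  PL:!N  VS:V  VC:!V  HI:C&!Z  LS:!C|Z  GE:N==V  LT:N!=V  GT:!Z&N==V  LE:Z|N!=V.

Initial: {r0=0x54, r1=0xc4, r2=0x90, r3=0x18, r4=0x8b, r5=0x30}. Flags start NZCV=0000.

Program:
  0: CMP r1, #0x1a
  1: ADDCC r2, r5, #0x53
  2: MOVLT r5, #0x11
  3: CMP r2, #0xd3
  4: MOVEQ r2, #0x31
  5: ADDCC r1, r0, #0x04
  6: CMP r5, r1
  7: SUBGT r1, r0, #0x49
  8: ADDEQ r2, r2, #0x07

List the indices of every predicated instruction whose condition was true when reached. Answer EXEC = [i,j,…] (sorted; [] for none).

EXEC = [2,5]

0: ✓ CMP  NZCV=1010
1: · ADDCC
2: ✓ MOVLT  r5←0x11
3: ✓ CMP  NZCV=1000
4: · MOVEQ
5: ✓ ADDCC  r1←0x58
6: ✓ CMP  NZCV=1000
7: · SUBGT
8: · ADDEQ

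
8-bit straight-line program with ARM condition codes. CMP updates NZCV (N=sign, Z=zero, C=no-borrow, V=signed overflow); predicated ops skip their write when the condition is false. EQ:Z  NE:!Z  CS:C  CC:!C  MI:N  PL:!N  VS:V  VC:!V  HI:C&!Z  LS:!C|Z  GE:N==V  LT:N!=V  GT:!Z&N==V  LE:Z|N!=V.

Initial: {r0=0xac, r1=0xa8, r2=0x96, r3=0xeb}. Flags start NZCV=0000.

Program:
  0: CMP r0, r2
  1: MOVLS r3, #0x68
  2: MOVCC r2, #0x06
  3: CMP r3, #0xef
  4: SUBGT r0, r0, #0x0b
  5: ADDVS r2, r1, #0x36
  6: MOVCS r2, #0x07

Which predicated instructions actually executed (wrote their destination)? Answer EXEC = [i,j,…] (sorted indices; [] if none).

EXEC = []

[0] flags=0010 → (cmp)
[1] flags=0010 LS?F → skip
[2] flags=0010 CC?F → skip
[3] flags=1000 → (cmp)
[4] flags=1000 GT?F → skip
[5] flags=1000 VS?F → skip
[6] flags=1000 CS?F → skip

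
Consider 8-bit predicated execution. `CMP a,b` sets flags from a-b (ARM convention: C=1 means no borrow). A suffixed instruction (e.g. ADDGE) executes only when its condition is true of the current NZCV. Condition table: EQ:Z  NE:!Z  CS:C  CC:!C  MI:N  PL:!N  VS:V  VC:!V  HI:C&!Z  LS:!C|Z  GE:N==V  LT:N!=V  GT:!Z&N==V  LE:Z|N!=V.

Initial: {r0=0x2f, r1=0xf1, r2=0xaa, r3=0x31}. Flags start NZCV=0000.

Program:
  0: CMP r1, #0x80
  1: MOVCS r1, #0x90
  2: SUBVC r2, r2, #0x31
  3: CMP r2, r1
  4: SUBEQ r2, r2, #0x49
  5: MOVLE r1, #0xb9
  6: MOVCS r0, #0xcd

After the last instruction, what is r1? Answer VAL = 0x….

VAL = 0x90

[0] flags=0010 → (cmp)
[1] flags=0010 CS?T → r1=0x90
[2] flags=0010 VC?T → r2=0x79
[3] flags=1001 → (cmp)
[4] flags=1001 EQ?F → skip
[5] flags=1001 LE?F → skip
[6] flags=1001 CS?F → skip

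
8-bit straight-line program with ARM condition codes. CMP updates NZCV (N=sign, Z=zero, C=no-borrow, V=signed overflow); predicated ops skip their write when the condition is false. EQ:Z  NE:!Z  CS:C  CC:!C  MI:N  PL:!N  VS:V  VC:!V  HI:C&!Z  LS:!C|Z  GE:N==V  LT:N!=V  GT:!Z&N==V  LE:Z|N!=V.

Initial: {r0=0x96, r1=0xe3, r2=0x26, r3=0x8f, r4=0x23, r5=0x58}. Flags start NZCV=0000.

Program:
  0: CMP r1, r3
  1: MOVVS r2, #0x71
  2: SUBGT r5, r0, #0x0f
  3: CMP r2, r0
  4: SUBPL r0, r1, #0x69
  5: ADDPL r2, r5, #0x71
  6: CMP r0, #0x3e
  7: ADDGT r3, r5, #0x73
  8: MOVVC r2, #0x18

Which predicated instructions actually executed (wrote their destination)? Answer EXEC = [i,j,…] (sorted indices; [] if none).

0: ✓ CMP  NZCV=0010
1: · MOVVS
2: ✓ SUBGT  r5←0x87
3: ✓ CMP  NZCV=1001
4: · SUBPL
5: · ADDPL
6: ✓ CMP  NZCV=0011
7: · ADDGT
8: · MOVVC

EXEC = [2]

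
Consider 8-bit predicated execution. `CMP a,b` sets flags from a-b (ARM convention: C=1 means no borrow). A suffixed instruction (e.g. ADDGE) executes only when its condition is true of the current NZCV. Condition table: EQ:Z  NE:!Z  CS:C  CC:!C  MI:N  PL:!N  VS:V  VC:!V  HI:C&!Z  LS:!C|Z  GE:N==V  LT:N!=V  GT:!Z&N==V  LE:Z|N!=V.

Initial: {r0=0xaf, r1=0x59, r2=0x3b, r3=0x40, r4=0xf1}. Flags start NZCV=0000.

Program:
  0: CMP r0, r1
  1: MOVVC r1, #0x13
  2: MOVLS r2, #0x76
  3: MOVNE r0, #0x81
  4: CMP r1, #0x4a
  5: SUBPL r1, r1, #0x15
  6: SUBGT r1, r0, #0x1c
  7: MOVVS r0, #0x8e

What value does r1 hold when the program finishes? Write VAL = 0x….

VAL = 0x65

[0] flags=0011 → (cmp)
[1] flags=0011 VC?F → skip
[2] flags=0011 LS?F → skip
[3] flags=0011 NE?T → r0=0x81
[4] flags=0010 → (cmp)
[5] flags=0010 PL?T → r1=0x44
[6] flags=0010 GT?T → r1=0x65
[7] flags=0010 VS?F → skip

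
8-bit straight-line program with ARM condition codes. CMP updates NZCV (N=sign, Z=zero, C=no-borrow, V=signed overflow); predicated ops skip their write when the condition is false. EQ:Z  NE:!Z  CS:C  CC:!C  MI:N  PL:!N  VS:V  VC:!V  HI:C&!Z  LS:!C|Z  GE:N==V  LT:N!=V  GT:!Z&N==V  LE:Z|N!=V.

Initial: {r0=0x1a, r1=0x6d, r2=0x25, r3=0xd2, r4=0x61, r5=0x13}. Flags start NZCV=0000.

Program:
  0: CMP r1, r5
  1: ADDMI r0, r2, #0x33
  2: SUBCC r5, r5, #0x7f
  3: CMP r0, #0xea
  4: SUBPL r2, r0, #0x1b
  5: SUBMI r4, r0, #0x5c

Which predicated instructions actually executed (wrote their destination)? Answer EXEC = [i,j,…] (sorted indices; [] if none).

EXEC = [4]

0: ✓ CMP  NZCV=0010
1: · ADDMI
2: · SUBCC
3: ✓ CMP  NZCV=0000
4: ✓ SUBPL  r2←0xff
5: · SUBMI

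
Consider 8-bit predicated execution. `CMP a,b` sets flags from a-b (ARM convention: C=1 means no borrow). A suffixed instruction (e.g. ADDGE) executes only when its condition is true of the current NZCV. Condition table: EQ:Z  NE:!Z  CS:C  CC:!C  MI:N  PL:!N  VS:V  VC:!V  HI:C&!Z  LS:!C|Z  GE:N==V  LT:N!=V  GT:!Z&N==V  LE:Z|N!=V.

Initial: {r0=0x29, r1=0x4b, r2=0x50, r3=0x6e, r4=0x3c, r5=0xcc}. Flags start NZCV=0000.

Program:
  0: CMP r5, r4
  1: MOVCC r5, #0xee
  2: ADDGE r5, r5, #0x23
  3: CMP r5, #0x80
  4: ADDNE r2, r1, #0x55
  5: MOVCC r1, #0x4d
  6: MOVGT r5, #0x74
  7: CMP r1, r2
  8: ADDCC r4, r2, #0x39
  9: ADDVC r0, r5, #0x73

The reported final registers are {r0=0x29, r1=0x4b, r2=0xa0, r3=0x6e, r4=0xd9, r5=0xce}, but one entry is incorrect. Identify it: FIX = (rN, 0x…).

0: ✓ CMP  NZCV=1010
1: · MOVCC
2: · ADDGE
3: ✓ CMP  NZCV=0010
4: ✓ ADDNE  r2←0xa0
5: · MOVCC
6: ✓ MOVGT  r5←0x74
7: ✓ CMP  NZCV=1001
8: ✓ ADDCC  r4←0xd9
9: · ADDVC

FIX = (r5, 0x74)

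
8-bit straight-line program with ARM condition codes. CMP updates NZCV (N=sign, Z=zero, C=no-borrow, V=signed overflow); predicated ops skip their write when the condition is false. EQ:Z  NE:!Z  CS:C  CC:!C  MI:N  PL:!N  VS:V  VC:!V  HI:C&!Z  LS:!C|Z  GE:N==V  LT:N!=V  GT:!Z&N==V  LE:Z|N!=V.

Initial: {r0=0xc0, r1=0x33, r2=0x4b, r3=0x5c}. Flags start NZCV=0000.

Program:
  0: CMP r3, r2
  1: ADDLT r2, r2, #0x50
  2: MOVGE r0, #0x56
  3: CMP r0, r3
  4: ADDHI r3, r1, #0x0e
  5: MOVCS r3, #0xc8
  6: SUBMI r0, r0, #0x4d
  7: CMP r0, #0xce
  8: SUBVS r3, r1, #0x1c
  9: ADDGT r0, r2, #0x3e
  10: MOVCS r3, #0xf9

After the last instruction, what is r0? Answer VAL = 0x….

VAL = 0x89

[0] flags=0010 → (cmp)
[1] flags=0010 LT?F → skip
[2] flags=0010 GE?T → r0=0x56
[3] flags=1000 → (cmp)
[4] flags=1000 HI?F → skip
[5] flags=1000 CS?F → skip
[6] flags=1000 MI?T → r0=0x09
[7] flags=0000 → (cmp)
[8] flags=0000 VS?F → skip
[9] flags=0000 GT?T → r0=0x89
[10] flags=0000 CS?F → skip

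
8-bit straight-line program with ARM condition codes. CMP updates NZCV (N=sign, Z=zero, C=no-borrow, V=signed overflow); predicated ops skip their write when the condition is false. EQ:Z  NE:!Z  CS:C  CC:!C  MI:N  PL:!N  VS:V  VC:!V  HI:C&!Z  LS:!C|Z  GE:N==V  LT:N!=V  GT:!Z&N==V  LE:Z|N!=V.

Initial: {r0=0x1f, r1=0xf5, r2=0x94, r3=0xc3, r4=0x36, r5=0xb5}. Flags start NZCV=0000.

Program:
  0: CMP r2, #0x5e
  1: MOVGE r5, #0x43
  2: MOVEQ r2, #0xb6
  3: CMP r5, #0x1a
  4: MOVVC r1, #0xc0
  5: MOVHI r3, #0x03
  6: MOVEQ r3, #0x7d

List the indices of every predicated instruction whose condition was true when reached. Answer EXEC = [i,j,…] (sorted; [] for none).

[0] flags=0011 → (cmp)
[1] flags=0011 GE?F → skip
[2] flags=0011 EQ?F → skip
[3] flags=1010 → (cmp)
[4] flags=1010 VC?T → r1=0xc0
[5] flags=1010 HI?T → r3=0x03
[6] flags=1010 EQ?F → skip

EXEC = [4,5]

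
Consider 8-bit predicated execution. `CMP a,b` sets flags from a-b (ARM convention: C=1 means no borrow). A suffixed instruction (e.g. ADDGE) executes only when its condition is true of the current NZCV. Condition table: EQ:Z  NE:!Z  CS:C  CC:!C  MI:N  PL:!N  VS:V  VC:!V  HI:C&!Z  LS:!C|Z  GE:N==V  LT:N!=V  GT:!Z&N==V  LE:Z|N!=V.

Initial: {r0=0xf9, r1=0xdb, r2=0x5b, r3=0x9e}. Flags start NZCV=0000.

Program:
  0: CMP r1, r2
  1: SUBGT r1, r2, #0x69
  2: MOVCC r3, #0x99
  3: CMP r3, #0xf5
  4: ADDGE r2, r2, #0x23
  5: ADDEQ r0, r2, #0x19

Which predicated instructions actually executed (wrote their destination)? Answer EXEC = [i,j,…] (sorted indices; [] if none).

[0] flags=1010 → (cmp)
[1] flags=1010 GT?F → skip
[2] flags=1010 CC?F → skip
[3] flags=1000 → (cmp)
[4] flags=1000 GE?F → skip
[5] flags=1000 EQ?F → skip

EXEC = []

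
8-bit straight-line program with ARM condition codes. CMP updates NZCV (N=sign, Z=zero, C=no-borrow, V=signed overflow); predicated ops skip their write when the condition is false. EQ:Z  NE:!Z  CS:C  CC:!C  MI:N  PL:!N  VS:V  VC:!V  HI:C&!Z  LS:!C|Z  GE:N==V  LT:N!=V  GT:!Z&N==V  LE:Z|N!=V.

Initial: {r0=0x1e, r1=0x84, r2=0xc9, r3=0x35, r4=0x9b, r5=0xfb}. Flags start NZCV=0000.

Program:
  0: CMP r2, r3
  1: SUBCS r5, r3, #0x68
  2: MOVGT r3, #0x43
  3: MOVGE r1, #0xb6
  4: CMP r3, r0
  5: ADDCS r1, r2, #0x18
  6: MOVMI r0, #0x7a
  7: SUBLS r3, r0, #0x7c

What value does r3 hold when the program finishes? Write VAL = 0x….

VAL = 0x35

[0] flags=1010 → (cmp)
[1] flags=1010 CS?T → r5=0xcd
[2] flags=1010 GT?F → skip
[3] flags=1010 GE?F → skip
[4] flags=0010 → (cmp)
[5] flags=0010 CS?T → r1=0xe1
[6] flags=0010 MI?F → skip
[7] flags=0010 LS?F → skip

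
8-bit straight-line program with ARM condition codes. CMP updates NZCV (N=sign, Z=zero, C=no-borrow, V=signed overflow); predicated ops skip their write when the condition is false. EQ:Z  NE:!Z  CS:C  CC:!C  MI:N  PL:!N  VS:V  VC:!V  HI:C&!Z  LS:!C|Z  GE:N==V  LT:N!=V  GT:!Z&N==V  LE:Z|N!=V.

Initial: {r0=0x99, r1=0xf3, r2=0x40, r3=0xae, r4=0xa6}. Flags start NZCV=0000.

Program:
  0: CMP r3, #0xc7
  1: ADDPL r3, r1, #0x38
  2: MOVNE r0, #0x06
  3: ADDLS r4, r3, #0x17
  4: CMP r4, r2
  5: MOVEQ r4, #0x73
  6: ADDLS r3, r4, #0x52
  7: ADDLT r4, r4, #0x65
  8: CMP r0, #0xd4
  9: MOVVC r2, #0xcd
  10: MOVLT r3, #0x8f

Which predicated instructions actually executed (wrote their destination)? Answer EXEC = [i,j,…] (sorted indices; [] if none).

[0] flags=1000 → (cmp)
[1] flags=1000 PL?F → skip
[2] flags=1000 NE?T → r0=0x06
[3] flags=1000 LS?T → r4=0xc5
[4] flags=1010 → (cmp)
[5] flags=1010 EQ?F → skip
[6] flags=1010 LS?F → skip
[7] flags=1010 LT?T → r4=0x2a
[8] flags=0000 → (cmp)
[9] flags=0000 VC?T → r2=0xcd
[10] flags=0000 LT?F → skip

EXEC = [2,3,7,9]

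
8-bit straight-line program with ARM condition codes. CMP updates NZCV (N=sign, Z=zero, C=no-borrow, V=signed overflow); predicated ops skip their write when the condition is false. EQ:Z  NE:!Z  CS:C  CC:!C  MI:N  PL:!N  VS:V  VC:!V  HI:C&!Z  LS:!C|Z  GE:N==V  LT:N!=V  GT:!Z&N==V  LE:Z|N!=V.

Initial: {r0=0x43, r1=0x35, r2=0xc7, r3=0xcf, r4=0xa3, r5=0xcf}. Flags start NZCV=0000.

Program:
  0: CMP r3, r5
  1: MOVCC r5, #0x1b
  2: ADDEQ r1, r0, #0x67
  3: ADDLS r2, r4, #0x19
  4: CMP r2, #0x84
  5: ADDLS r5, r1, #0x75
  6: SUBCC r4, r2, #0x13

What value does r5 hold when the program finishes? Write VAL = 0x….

[0] flags=0110 → (cmp)
[1] flags=0110 CC?F → skip
[2] flags=0110 EQ?T → r1=0xaa
[3] flags=0110 LS?T → r2=0xbc
[4] flags=0010 → (cmp)
[5] flags=0010 LS?F → skip
[6] flags=0010 CC?F → skip

VAL = 0xcf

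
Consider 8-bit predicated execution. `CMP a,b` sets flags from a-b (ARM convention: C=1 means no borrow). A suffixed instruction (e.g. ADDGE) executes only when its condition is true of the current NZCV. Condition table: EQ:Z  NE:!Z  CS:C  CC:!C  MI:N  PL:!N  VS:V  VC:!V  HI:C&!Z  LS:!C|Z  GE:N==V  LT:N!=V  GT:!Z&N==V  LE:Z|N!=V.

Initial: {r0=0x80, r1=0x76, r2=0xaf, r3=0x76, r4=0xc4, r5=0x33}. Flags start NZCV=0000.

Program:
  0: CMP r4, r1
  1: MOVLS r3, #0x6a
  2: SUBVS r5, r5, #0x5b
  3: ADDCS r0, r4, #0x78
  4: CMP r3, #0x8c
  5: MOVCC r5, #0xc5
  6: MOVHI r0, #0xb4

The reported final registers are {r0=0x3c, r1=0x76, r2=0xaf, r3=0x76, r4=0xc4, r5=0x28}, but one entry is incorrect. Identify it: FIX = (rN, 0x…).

FIX = (r5, 0xc5)

0: ✓ CMP  NZCV=0011
1: · MOVLS
2: ✓ SUBVS  r5←0xd8
3: ✓ ADDCS  r0←0x3c
4: ✓ CMP  NZCV=1001
5: ✓ MOVCC  r5←0xc5
6: · MOVHI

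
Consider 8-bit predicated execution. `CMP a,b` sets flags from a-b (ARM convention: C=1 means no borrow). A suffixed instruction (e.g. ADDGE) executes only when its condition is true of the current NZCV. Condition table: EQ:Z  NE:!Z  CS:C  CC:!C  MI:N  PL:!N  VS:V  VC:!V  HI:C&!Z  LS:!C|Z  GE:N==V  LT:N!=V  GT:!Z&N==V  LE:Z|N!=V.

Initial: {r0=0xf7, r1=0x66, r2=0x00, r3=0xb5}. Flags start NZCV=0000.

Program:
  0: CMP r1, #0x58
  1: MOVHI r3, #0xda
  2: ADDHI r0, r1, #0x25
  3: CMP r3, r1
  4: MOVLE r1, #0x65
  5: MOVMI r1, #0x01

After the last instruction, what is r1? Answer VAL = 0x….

VAL = 0x65

0: ✓ CMP  NZCV=0010
1: ✓ MOVHI  r3←0xda
2: ✓ ADDHI  r0←0x8b
3: ✓ CMP  NZCV=0011
4: ✓ MOVLE  r1←0x65
5: · MOVMI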